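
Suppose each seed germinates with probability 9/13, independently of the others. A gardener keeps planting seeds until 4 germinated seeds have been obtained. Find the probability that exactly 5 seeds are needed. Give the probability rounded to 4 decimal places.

0.2827

Y = trial on which the fourth success occurs; negative binomial, r=4, p=0.692308.
P(Y=5) = C(4,3) · p^4 · (1−p)^1
= 4 · 0.22972 · 0.30769 = 0.282731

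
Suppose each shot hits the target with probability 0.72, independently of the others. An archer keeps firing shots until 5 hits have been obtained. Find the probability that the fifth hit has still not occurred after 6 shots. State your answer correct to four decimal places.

0.5356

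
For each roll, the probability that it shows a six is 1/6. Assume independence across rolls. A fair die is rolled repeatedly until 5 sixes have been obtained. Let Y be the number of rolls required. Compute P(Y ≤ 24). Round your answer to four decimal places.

0.3706

Finishing within 24 rolls ⇔ at least 5 successes in the first 24. With X ~ Binomial(24, 0.166667), P(Y ≤ 24) = 1 − P(X ≤ 4).
  k=0: C(24,0)·0.166667^0·0.833333^24 = 0.012579
  k=1: C(24,1)·0.166667^1·0.833333^23 = 0.060380
  k=2: C(24,2)·0.166667^2·0.833333^22 = 0.138873
  k=3: C(24,3)·0.166667^3·0.833333^21 = 0.203681
  k=4: C(24,4)·0.166667^4·0.833333^20 = 0.213865
1 − 0.629378 = 0.370622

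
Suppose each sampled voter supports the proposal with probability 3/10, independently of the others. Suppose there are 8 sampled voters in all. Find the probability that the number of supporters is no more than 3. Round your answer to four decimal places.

0.8059

X ~ Binomial(8, 0.30); P(X ≤ 3) = Σ C(8,k) p^k (1−p)^(8−k) over k:
  k=0: C(8,0)·0.30^0·0.70^8 = 0.057648
  k=1: C(8,1)·0.30^1·0.70^7 = 0.197650
  k=2: C(8,2)·0.30^2·0.70^6 = 0.296475
  k=3: C(8,3)·0.30^3·0.70^5 = 0.254122
Total = 0.805896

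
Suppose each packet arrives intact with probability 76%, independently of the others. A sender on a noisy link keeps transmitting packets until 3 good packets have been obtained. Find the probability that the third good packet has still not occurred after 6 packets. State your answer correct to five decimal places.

0.03257

Needing more than 6 packets ⇔ fewer than 3 successes in the first 6. With X ~ Binomial(6, 0.76), P(Y > 6) = P(X ≤ 2).
  k=0: C(6,0)·0.76^0·0.24^6 = 0.0001911
  k=1: C(6,1)·0.76^1·0.24^5 = 0.0036310
  k=2: C(6,2)·0.76^2·0.24^4 = 0.0287451
P(X ≤ 2) = 0.0325671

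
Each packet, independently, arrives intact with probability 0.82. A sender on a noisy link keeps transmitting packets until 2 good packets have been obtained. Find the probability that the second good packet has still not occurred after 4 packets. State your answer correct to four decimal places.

0.0202

Needing more than 4 packets ⇔ fewer than 2 successes in the first 4. With X ~ Binomial(4, 0.82), P(Y > 4) = P(X ≤ 1).
  k=0: C(4,0)·0.82^0·0.18^4 = 0.001050
  k=1: C(4,1)·0.82^1·0.18^3 = 0.019129
P(X ≤ 1) = 0.020179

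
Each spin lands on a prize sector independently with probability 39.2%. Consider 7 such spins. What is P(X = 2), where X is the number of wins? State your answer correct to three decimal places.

X ~ Binomial(n=7, p=0.392).
P(X=2) = C(7,2) · p^2 · (1−p)^5
= 21 · 0.15366 · 0.083084 = 0.26811

0.268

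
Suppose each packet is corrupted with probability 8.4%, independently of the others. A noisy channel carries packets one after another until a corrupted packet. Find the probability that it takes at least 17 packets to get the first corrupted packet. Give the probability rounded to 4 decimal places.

0.2457

Y = number of packets to the first success; geometric, p = 0.084.
P(Y > 16) = P(first 16 all fail) = (1−p)^16 = 0.245656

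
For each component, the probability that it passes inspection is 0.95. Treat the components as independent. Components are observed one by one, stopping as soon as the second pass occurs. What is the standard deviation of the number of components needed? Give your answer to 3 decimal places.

Y = total components until the second success; negative binomial with r=2, p=0.95.
SD(Y) = √[r(1−p)/p²] = √(0.11080) = 0.33287

0.333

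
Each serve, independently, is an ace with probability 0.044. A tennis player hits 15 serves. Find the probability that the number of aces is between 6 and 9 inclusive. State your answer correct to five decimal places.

0.00003

X ~ Binomial(15, 0.044); P(6 ≤ X ≤ 9) = Σ C(15,k) p^k (1−p)^(15−k) over k:
  k=6: C(15,6)·0.044^6·0.956^9 = 0.0000242
  k=7: C(15,7)·0.044^7·0.956^8 = 0.0000014
  k=8: C(15,8)·0.044^8·0.956^7 = 0.0000001
  k=9: C(15,9)·0.044^9·0.956^6 = 0.0000000
Total = 0.0000257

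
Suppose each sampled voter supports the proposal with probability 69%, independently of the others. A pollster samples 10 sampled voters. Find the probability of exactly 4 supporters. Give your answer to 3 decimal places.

0.042

X ~ Binomial(n=10, p=0.69).
P(X=4) = C(10,4) · p^4 · (1−p)^6
= 210 · 0.22667 · 0.0008875 = 0.04225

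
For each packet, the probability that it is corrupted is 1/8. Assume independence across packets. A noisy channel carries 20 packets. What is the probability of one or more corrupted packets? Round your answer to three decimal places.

P(at least one) = 1 − P(none) = 1 − (1 − 0.125)^20
= 1 − 0.06921 = 0.93079

0.931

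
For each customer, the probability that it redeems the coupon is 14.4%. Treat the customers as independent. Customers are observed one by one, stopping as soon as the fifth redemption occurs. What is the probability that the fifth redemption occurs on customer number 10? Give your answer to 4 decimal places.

Y = trial on which the fifth success occurs; negative binomial, r=5, p=0.144.
P(Y=10) = C(9,4) · p^5 · (1−p)^5
= 126 · 6.1917e-05 · 0.45959 = 0.003586

0.0036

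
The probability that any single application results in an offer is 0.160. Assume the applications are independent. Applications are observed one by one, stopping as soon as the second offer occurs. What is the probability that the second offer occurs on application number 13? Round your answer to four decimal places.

0.0451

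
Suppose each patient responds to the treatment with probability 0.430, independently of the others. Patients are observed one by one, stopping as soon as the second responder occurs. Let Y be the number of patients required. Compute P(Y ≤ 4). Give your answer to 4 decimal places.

0.5759

Finishing within 4 patients ⇔ at least 2 successes in the first 4. With X ~ Binomial(4, 0.43), P(Y ≤ 4) = 1 − P(X ≤ 1).
  k=0: C(4,0)·0.43^0·0.57^4 = 0.105560
  k=1: C(4,1)·0.43^1·0.57^3 = 0.318532
1 − 0.424092 = 0.575908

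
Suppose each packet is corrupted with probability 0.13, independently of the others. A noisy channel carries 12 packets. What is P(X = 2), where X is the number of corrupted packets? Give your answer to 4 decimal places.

X ~ Binomial(n=12, p=0.13).
P(X=2) = C(12,2) · p^2 · (1−p)^10
= 66 · 0.0169 · 0.24842 = 0.277091

0.2771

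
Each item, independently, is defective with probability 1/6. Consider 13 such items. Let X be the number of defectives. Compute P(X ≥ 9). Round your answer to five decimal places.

X ~ Binomial(13, 0.166667); P(X ≥ 9) = Σ C(13,k) p^k (1−p)^(13−k) over k:
  k=9: C(13,9)·0.166667^9·0.833333^4 = 0.0000342
  k=10: C(13,10)·0.166667^10·0.833333^3 = 0.0000027
  k=11: C(13,11)·0.166667^11·0.833333^2 = 0.0000001
  k=12: C(13,12)·0.166667^12·0.833333^1 = 0.0000000
  k=13: C(13,13)·0.166667^13·0.833333^0 = 0.0000000
Total = 0.0000371

0.00004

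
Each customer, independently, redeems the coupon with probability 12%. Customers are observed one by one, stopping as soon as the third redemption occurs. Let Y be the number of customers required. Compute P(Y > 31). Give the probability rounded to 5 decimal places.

Needing more than 31 customers ⇔ fewer than 3 successes in the first 31. With X ~ Binomial(31, 0.12), P(Y > 31) = P(X ≤ 2).
  k=0: C(31,0)·0.12^0·0.88^31 = 0.0190092
  k=1: C(31,1)·0.12^1·0.88^30 = 0.0803569
  k=2: C(31,2)·0.12^2·0.88^29 = 0.1643664
P(X ≤ 2) = 0.2637324

0.26373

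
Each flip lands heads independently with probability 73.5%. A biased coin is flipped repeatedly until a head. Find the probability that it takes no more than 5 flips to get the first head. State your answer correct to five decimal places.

Y = number of flips to the first success; geometric, p = 0.735.
P(Y ≤ 5) = 1 − (1−p)^5 = 1 − 0.0013069 = 0.9986931

0.99869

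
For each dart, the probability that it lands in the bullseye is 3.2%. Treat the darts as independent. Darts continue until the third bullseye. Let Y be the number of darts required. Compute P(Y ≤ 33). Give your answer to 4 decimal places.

0.0879

Finishing within 33 darts ⇔ at least 3 successes in the first 33. With X ~ Binomial(33, 0.032), P(Y ≤ 33) = 1 − P(X ≤ 2).
  k=0: C(33,0)·0.032^0·0.968^33 = 0.341890
  k=1: C(33,1)·0.032^1·0.968^32 = 0.372971
  k=2: C(33,2)·0.032^2·0.968^31 = 0.197274
1 − 0.912136 = 0.087864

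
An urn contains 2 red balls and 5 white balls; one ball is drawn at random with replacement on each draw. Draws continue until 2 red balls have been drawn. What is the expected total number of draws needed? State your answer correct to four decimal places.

Y = total draws until the second success; negative binomial with r=2, p=0.285714.
E[Y] = r / p = 2 / 0.285714 = 7.000000

7.0000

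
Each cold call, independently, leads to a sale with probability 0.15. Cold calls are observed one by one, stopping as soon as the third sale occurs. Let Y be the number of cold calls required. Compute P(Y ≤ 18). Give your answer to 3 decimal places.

0.520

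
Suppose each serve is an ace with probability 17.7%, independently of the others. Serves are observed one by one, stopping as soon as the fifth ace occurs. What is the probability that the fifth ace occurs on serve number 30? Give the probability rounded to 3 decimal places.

0.032

Y = trial on which the fifth success occurs; negative binomial, r=5, p=0.177.
P(Y=30) = C(29,4) · p^5 · (1−p)^25
= 23751 · 0.00017373 · 0.0076735 = 0.03166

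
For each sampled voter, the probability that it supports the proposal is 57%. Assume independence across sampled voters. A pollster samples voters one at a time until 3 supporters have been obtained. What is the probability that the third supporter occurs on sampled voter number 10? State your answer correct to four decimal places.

Y = trial on which the third success occurs; negative binomial, r=3, p=0.57.
P(Y=10) = C(9,2) · p^3 · (1−p)^7
= 36 · 0.18519 · 0.0027182 = 0.018122

0.0181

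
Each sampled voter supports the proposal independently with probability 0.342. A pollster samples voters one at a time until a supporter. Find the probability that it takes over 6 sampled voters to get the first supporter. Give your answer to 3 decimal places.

0.081

Y = number of sampled voters to the first success; geometric, p = 0.342.
P(Y > 6) = P(first 6 all fail) = (1−p)^6 = 0.08116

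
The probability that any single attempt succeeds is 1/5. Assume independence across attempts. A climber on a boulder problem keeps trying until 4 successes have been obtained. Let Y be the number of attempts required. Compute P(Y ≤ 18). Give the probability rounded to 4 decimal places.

Finishing within 18 attempts ⇔ at least 4 successes in the first 18. With X ~ Binomial(18, 0.20), P(Y ≤ 18) = 1 − P(X ≤ 3).
  k=0: C(18,0)·0.20^0·0.80^18 = 0.018014
  k=1: C(18,1)·0.20^1·0.80^17 = 0.081065
  k=2: C(18,2)·0.20^2·0.80^16 = 0.172263
  k=3: C(18,3)·0.20^3·0.80^15 = 0.229684
1 − 0.501025 = 0.498975

0.4990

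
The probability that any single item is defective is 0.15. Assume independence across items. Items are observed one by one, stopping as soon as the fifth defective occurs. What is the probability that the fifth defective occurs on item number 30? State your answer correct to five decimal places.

Y = trial on which the fifth success occurs; negative binomial, r=5, p=0.15.
P(Y=30) = C(29,4) · p^5 · (1−p)^25
= 23751 · 7.5937e-05 · 0.017198 = 0.0310178

0.03102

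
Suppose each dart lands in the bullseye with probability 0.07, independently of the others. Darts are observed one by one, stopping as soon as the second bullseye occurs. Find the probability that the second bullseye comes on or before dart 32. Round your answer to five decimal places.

0.66578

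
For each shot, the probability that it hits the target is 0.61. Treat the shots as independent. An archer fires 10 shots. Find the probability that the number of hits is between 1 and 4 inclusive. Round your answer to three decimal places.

0.150

X ~ Binomial(10, 0.61); P(1 ≤ X ≤ 4) = Σ C(10,k) p^k (1−p)^(10−k) over k:
  k=1: C(10,1)·0.61^1·0.39^9 = 0.00127
  k=2: C(10,2)·0.61^2·0.39^8 = 0.00896
  k=3: C(10,3)·0.61^3·0.39^7 = 0.03738
  k=4: C(10,4)·0.61^4·0.39^6 = 0.10231
Total = 0.14993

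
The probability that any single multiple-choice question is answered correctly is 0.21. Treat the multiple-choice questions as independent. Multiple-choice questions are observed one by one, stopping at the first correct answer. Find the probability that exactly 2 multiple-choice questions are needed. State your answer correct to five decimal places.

Geometric (trials to first success), p = 0.21.
P(Y = 2) = (1−p)^1 · p = 0.79 · 0.21 = 0.1659000

0.16590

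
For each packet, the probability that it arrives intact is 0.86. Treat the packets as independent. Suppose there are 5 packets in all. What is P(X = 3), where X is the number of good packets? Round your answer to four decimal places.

X ~ Binomial(n=5, p=0.86).
P(X=3) = C(5,3) · p^3 · (1−p)^2
= 10 · 0.63606 · 0.0196 = 0.124667

0.1247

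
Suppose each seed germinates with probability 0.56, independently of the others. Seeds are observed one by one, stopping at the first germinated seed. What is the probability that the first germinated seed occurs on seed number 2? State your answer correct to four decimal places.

Geometric (trials to first success), p = 0.56.
P(Y = 2) = (1−p)^1 · p = 0.44 · 0.56 = 0.246400

0.2464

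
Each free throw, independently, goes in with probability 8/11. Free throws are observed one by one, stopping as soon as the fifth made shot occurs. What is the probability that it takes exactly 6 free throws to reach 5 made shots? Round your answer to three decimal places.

0.277

Y = trial on which the fifth success occurs; negative binomial, r=5, p=0.727273.
P(Y=6) = C(5,4) · p^5 · (1−p)^1
= 5 · 0.20346 · 0.27273 = 0.27745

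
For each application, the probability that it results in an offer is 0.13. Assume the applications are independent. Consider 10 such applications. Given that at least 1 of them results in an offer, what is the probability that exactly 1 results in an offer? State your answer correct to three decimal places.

X ~ Binomial(10, 0.13). Want P(X=1 | X≥1) = P(X=1) / P(X≥1).
P(X=1) = C(10,1)·0.13^1·0.87^9 = 0.37121
P(X≥1) = 1 − 0.24842 = 0.75158
Ratio = 0.37121 / 0.75158 = 0.49390

0.494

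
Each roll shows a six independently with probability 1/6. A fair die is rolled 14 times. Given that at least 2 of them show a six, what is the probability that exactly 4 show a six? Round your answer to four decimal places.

0.1772

X ~ Binomial(14, 0.166667). Want P(X=4 | X≥2) = P(X=4) / P(X≥2).
P(X=4) = C(14,4)·0.166667^4·0.833333^10 = 0.124743
P(X≥2) = 1 − 0.077887 − 0.218082 = 0.704031
Ratio = 0.124743 / 0.704031 = 0.177184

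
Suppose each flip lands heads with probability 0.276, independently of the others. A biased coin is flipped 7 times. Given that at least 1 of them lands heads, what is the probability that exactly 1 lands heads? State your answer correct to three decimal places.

X ~ Binomial(7, 0.276). Want P(X=1 | X≥1) = P(X=1) / P(X≥1).
P(X=1) = C(7,1)·0.276^1·0.724^6 = 0.27825
P(X≥1) = 1 − 0.10427 = 0.89573
Ratio = 0.27825 / 0.89573 = 0.31064

0.311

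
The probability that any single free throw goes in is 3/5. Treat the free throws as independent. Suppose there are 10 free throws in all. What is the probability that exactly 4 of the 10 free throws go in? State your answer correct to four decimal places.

0.1115

X ~ Binomial(n=10, p=0.60).
P(X=4) = C(10,4) · p^4 · (1−p)^6
= 210 · 0.1296 · 0.004096 = 0.111477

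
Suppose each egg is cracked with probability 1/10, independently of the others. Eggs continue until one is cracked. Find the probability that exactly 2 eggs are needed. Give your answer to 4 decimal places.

Geometric (trials to first success), p = 0.10.
P(Y = 2) = (1−p)^1 · p = 0.9 · 0.10 = 0.090000

0.0900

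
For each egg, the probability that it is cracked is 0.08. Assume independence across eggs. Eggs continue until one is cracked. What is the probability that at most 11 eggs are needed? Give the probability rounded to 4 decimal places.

0.6004

Y = number of eggs to the first success; geometric, p = 0.08.
P(Y ≤ 11) = 1 − (1−p)^11 = 1 − 0.399637 = 0.600363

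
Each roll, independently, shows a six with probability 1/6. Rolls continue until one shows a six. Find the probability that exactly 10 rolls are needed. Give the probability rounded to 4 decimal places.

0.0323

Geometric (trials to first success), p = 0.166667.
P(Y = 10) = (1−p)^9 · p = 0.19381 · 0.166667 = 0.032301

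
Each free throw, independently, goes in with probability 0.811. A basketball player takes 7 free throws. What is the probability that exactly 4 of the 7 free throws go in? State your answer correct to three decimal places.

0.102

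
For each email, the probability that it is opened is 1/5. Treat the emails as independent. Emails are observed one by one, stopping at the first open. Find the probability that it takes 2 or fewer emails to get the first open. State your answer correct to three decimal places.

Y = number of emails to the first success; geometric, p = 0.20.
P(Y ≤ 2) = 1 − (1−p)^2 = 1 − 0.64000 = 0.36000

0.360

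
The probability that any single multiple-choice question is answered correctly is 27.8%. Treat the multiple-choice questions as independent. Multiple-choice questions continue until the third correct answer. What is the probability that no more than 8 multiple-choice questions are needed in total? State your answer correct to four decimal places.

0.3922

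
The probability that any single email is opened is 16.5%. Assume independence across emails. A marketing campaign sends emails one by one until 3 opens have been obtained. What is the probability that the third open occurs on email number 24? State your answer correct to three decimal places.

Y = trial on which the third success occurs; negative binomial, r=3, p=0.165.
P(Y=24) = C(23,2) · p^3 · (1−p)^21
= 253 · 0.0044921 · 0.022668 = 0.02576

0.026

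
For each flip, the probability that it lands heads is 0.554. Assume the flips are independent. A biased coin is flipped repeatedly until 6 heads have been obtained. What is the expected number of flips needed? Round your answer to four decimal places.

Y = total flips until the sixth success; negative binomial with r=6, p=0.554.
E[Y] = r / p = 6 / 0.554 = 10.830325

10.8303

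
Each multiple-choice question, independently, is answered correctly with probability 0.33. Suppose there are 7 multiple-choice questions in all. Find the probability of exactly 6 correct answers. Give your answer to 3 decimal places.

0.006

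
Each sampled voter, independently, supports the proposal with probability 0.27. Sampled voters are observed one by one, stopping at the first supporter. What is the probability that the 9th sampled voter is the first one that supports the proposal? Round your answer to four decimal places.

0.0218

Geometric (trials to first success), p = 0.27.
P(Y = 9) = (1−p)^8 · p = 0.080646 · 0.27 = 0.021774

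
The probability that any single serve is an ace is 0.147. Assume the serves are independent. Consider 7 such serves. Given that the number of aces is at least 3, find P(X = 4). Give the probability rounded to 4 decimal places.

0.1447

X ~ Binomial(7, 0.147). Want P(X=4 | X≥3) = P(X=4) / P(X≥3).
P(X=4) = C(7,4)·0.147^4·0.853^3 = 0.010143
P(X≥3) = 1 − 0.328582 − 0.396378 − 0.204927 = 0.070113
Ratio = 0.010143 / 0.070113 = 0.144672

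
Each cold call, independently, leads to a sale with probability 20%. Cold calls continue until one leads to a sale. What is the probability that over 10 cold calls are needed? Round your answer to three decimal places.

Y = number of cold calls to the first success; geometric, p = 0.20.
P(Y > 10) = P(first 10 all fail) = (1−p)^10 = 0.10737

0.107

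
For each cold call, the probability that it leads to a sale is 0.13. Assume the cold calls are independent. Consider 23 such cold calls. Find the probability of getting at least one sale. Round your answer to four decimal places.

0.9594

P(at least one) = 1 − P(none) = 1 − (1 − 0.13)^23
= 1 − 0.040639 = 0.959361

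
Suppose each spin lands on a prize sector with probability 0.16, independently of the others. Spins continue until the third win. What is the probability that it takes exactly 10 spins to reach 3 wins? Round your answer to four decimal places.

0.0435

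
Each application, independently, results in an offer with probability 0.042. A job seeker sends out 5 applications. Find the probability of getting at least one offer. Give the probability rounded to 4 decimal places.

0.1931

P(at least one) = 1 − P(none) = 1 − (1 − 0.042)^5
= 1 − 0.806915 = 0.193085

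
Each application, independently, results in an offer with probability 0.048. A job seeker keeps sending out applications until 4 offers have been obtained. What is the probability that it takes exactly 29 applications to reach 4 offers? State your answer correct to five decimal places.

0.00508

Y = trial on which the fourth success occurs; negative binomial, r=4, p=0.048.
P(Y=29) = C(28,3) · p^4 · (1−p)^25
= 3276 · 5.3084e-06 · 0.29236 = 0.0050843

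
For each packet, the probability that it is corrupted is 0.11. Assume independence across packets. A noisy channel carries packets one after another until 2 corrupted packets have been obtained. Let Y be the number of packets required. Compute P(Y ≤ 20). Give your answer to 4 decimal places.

0.6624

Finishing within 20 packets ⇔ at least 2 successes in the first 20. With X ~ Binomial(20, 0.11), P(Y ≤ 20) = 1 − P(X ≤ 1).
  k=0: C(20,0)·0.11^0·0.89^20 = 0.097230
  k=1: C(20,1)·0.11^1·0.89^19 = 0.240344
1 − 0.337574 = 0.662426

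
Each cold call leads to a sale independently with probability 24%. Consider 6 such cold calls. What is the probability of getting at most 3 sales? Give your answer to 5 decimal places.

0.96743

X ~ Binomial(6, 0.24); P(X ≤ 3) = Σ C(6,k) p^k (1−p)^(6−k) over k:
  k=0: C(6,0)·0.24^0·0.76^6 = 0.1926999
  k=1: C(6,1)·0.24^1·0.76^5 = 0.3651157
  k=2: C(6,2)·0.24^2·0.76^4 = 0.2882492
  k=3: C(6,3)·0.24^3·0.76^3 = 0.1213681
Total = 0.9674329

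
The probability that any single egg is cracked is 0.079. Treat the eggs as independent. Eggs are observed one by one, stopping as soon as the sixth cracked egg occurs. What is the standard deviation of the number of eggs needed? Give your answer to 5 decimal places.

29.75626

Y = total eggs until the sixth success; negative binomial with r=6, p=0.079.
SD(Y) = √[r(1−p)/p²] = √(885.4350264) = 29.7562603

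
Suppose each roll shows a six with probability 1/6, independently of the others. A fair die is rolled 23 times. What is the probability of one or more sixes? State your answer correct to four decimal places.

0.9849

P(at least one) = 1 − P(none) = 1 − (1 − 0.166667)^23
= 1 − 0.015095 = 0.984905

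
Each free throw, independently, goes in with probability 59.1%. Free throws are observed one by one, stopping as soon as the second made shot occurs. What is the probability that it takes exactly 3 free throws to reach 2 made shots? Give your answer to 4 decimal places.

0.2857

Y = trial on which the second success occurs; negative binomial, r=2, p=0.591.
P(Y=3) = C(2,1) · p^2 · (1−p)^1
= 2 · 0.34928 · 0.409 = 0.285712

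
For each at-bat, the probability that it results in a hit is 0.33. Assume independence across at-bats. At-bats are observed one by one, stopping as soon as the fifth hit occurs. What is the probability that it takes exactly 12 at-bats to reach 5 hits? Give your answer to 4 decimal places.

0.0783

Y = trial on which the fifth success occurs; negative binomial, r=5, p=0.33.
P(Y=12) = C(11,4) · p^5 · (1−p)^7
= 330 · 0.0039135 · 0.060607 = 0.078272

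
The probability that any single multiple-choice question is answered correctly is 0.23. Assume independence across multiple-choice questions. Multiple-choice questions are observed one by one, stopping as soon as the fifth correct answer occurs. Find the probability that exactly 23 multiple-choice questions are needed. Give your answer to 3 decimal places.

0.043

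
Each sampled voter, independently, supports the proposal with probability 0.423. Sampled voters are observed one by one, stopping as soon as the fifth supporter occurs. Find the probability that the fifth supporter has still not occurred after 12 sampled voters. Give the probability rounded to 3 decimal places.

0.374

Needing more than 12 sampled voters ⇔ fewer than 5 successes in the first 12. With X ~ Binomial(12, 0.423), P(Y > 12) = P(X ≤ 4).
  k=0: C(12,0)·0.423^0·0.577^12 = 0.00136
  k=1: C(12,1)·0.423^1·0.577^11 = 0.01198
  k=2: C(12,2)·0.423^2·0.577^10 = 0.04830
  k=3: C(12,3)·0.423^3·0.577^9 = 0.11804
  k=4: C(12,4)·0.423^4·0.577^8 = 0.19470
P(X ≤ 4) = 0.37439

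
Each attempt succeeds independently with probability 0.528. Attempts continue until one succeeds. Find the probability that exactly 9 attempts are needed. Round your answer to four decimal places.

Geometric (trials to first success), p = 0.528.
P(Y = 9) = (1−p)^8 · p = 0.0024634 · 0.528 = 0.001301

0.0013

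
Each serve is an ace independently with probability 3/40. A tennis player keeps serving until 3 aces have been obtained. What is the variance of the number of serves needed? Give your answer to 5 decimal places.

Y = total serves until the third success; negative binomial with r=3, p=0.075.
Var(Y) = r(1−p)/p² = 3·0.925 / 0.075² = 493.3333333

493.33333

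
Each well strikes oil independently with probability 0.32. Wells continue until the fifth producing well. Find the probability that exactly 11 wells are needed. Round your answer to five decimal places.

0.06967

Y = trial on which the fifth success occurs; negative binomial, r=5, p=0.32.
P(Y=11) = C(10,4) · p^5 · (1−p)^6
= 210 · 0.0033554 · 0.098867 = 0.0696663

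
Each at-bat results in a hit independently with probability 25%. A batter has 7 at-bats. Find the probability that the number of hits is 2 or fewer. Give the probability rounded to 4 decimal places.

0.7564

X ~ Binomial(7, 0.25); P(X ≤ 2) = Σ C(7,k) p^k (1−p)^(7−k) over k:
  k=0: C(7,0)·0.25^0·0.75^7 = 0.133484
  k=1: C(7,1)·0.25^1·0.75^6 = 0.311462
  k=2: C(7,2)·0.25^2·0.75^5 = 0.311462
Total = 0.756409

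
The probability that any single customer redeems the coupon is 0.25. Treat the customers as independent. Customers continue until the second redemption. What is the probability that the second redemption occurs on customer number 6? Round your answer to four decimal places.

Y = trial on which the second success occurs; negative binomial, r=2, p=0.25.
P(Y=6) = C(5,1) · p^2 · (1−p)^4
= 5 · 0.0625 · 0.31641 = 0.098877

0.0989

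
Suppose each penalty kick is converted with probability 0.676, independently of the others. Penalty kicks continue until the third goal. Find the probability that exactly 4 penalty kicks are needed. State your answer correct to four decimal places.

0.3003

Y = trial on which the third success occurs; negative binomial, r=3, p=0.676.
P(Y=4) = C(3,2) · p^3 · (1−p)^1
= 3 · 0.30892 · 0.324 = 0.300266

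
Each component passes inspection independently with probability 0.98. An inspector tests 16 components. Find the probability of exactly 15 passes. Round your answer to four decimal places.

X ~ Binomial(n=16, p=0.98).
P(X=15) = C(16,15) · p^15 · (1−p)^1
= 16 · 0.73857 · 0.02 = 0.236342

0.2363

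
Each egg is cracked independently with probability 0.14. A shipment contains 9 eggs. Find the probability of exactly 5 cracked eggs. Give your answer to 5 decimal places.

0.00371

X ~ Binomial(n=9, p=0.14).
P(X=5) = C(9,5) · p^5 · (1−p)^4
= 126 · 5.3782e-05 · 0.54701 = 0.0037068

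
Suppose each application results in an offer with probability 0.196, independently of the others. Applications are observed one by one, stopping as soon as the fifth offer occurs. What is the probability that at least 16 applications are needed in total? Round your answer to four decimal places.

0.8459

Needing more than 15 applications ⇔ fewer than 5 successes in the first 15. With X ~ Binomial(15, 0.196), P(Y > 15) = P(X ≤ 4).
  k=0: C(15,0)·0.196^0·0.804^15 = 0.037918
  k=1: C(15,1)·0.196^1·0.804^14 = 0.138654
  k=2: C(15,2)·0.196^2·0.804^13 = 0.236608
  k=3: C(15,3)·0.196^3·0.804^12 = 0.249949
  k=4: C(15,4)·0.196^4·0.804^11 = 0.182799
P(X ≤ 4) = 0.845928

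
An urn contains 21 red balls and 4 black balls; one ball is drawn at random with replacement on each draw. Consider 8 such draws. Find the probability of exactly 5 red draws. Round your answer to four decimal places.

X ~ Binomial(n=8, p=0.84).
P(X=5) = C(8,5) · p^5 · (1−p)^3
= 56 · 0.41821 · 0.004096 = 0.095928

0.0959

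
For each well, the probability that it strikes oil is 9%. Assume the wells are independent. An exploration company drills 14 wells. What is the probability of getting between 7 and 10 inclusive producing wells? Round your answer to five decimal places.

0.00009

X ~ Binomial(14, 0.09); P(7 ≤ X ≤ 10) = Σ C(14,k) p^k (1−p)^(14−k) over k:
  k=7: C(14,7)·0.09^7·0.91^7 = 0.0000848
  k=8: C(14,8)·0.09^8·0.91^6 = 0.0000073
  k=9: C(14,9)·0.09^9·0.91^5 = 0.0000005
  k=10: C(14,10)·0.09^10·0.91^4 = 0.0000000
Total = 0.0000927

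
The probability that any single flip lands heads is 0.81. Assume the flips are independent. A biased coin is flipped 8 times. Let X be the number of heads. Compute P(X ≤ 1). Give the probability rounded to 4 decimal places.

0.0001

X ~ Binomial(8, 0.81); P(X ≤ 1) = Σ C(8,k) p^k (1−p)^(8−k) over k:
  k=0: C(8,0)·0.81^0·0.19^8 = 0.000002
  k=1: C(8,1)·0.81^1·0.19^7 = 0.000058
Total = 0.000060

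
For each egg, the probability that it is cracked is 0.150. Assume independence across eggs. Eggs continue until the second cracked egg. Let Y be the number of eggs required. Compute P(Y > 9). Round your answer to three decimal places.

0.599

Needing more than 9 eggs ⇔ fewer than 2 successes in the first 9. With X ~ Binomial(9, 0.15), P(Y > 9) = P(X ≤ 1).
  k=0: C(9,0)·0.15^0·0.85^9 = 0.23162
  k=1: C(9,1)·0.15^1·0.85^8 = 0.36786
P(X ≤ 1) = 0.59948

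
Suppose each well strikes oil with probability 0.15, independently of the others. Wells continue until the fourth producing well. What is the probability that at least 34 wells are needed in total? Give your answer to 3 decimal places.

Needing more than 33 wells ⇔ fewer than 4 successes in the first 33. With X ~ Binomial(33, 0.15), P(Y > 33) = P(X ≤ 3).
  k=0: C(33,0)·0.15^0·0.85^33 = 0.00469
  k=1: C(33,1)·0.15^1·0.85^32 = 0.02729
  k=2: C(33,2)·0.15^2·0.85^31 = 0.07706
  k=3: C(33,3)·0.15^3·0.85^30 = 0.14051
P(X ≤ 3) = 0.24954

0.250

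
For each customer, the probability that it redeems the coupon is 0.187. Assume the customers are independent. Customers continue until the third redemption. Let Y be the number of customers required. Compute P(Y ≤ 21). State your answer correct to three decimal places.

0.781

Finishing within 21 customers ⇔ at least 3 successes in the first 21. With X ~ Binomial(21, 0.187), P(Y ≤ 21) = 1 − P(X ≤ 2).
  k=0: C(21,0)·0.187^0·0.813^21 = 0.01294
  k=1: C(21,1)·0.187^1·0.813^20 = 0.06250
  k=2: C(21,2)·0.187^2·0.813^19 = 0.14375
1 − 0.21919 = 0.78081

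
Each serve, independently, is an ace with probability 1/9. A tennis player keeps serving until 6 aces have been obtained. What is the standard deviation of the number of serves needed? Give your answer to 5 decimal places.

20.78461

Y = total serves until the sixth success; negative binomial with r=6, p=0.111111.
SD(Y) = √[r(1−p)/p²] = √(432.0000000) = 20.7846097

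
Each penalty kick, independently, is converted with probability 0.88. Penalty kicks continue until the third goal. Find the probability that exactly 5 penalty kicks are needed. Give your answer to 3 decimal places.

0.059

Y = trial on which the third success occurs; negative binomial, r=3, p=0.88.
P(Y=5) = C(4,2) · p^3 · (1−p)^2
= 6 · 0.68147 · 0.0144 = 0.05888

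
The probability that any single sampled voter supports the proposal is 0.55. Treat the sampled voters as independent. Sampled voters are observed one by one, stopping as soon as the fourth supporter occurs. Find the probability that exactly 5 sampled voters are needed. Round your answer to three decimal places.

Y = trial on which the fourth success occurs; negative binomial, r=4, p=0.55.
P(Y=5) = C(4,3) · p^4 · (1−p)^1
= 4 · 0.091506 · 0.45 = 0.16471

0.165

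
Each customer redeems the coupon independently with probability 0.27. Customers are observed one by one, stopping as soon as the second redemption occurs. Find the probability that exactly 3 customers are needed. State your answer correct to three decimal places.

0.106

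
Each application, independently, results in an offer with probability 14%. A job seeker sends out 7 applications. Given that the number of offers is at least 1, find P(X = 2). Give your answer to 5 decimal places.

0.29694

X ~ Binomial(7, 0.14). Want P(X=2 | X≥1) = P(X=2) / P(X≥1).
P(X=2) = C(7,2)·0.14^2·0.86^5 = 0.1936278
P(X≥1) = 1 − 0.3479278 = 0.6520722
Ratio = 0.1936278 / 0.6520722 = 0.2969422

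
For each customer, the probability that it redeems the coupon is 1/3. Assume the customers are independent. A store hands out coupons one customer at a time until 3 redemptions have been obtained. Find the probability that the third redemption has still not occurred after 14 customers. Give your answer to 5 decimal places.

0.10533

Needing more than 14 customers ⇔ fewer than 3 successes in the first 14. With X ~ Binomial(14, 0.333333), P(Y > 14) = P(X ≤ 2).
  k=0: C(14,0)·0.333333^0·0.666667^14 = 0.0034255
  k=1: C(14,1)·0.333333^1·0.666667^13 = 0.0239784
  k=2: C(14,2)·0.333333^2·0.666667^12 = 0.0779298
P(X ≤ 2) = 0.1053337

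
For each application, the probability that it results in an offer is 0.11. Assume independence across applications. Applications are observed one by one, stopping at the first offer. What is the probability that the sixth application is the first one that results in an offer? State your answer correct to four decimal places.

Geometric (trials to first success), p = 0.11.
P(Y = 6) = (1−p)^5 · p = 0.55841 · 0.11 = 0.061425

0.0614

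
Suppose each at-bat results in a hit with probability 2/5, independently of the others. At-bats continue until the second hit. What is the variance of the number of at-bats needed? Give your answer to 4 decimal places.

Y = total at-bats until the second success; negative binomial with r=2, p=0.40.
Var(Y) = r(1−p)/p² = 2·0.60 / 0.40² = 7.500000

7.5000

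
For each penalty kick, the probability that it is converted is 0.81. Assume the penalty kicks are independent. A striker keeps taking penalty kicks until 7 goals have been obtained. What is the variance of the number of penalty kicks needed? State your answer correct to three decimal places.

2.027

Y = total penalty kicks until the seventh success; negative binomial with r=7, p=0.81.
Var(Y) = r(1−p)/p² = 7·0.19 / 0.81² = 2.02713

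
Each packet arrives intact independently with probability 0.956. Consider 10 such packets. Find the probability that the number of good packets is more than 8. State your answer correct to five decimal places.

X ~ Binomial(10, 0.956); P(X ≥ 9) = Σ C(10,k) p^k (1−p)^(10−k) over k:
  k=9: C(10,9)·0.956^9·0.044^1 = 0.2934768
  k=10: C(10,10)·0.956^10·0.044^0 = 0.6376449
Total = 0.9311217

0.93112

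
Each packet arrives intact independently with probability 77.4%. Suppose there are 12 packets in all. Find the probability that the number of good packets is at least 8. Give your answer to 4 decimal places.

0.8878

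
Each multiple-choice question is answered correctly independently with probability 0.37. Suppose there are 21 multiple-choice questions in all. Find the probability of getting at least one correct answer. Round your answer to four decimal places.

0.9999

P(at least one) = 1 − P(none) = 1 − (1 − 0.37)^21
= 1 − 0.000061 = 0.999939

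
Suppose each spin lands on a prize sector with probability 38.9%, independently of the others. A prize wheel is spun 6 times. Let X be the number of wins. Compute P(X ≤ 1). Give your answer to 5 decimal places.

X ~ Binomial(6, 0.389); P(X ≤ 1) = Σ C(6,k) p^k (1−p)^(6−k) over k:
  k=0: C(6,0)·0.389^0·0.611^6 = 0.0520292
  k=1: C(6,1)·0.389^1·0.611^5 = 0.1987499
Total = 0.2507791

0.25078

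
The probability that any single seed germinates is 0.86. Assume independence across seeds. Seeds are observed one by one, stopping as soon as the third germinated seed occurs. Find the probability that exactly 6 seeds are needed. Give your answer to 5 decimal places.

0.01745

Y = trial on which the third success occurs; negative binomial, r=3, p=0.86.
P(Y=6) = C(5,2) · p^3 · (1−p)^3
= 10 · 0.63606 · 0.002744 = 0.0174534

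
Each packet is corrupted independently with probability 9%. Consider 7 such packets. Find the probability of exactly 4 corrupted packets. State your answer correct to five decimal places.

X ~ Binomial(n=7, p=0.09).
P(X=4) = C(7,4) · p^4 · (1−p)^3
= 35 · 6.561e-05 · 0.75357 = 0.0017305

0.00173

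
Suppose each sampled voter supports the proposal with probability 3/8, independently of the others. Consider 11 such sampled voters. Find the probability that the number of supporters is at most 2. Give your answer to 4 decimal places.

0.1558

X ~ Binomial(11, 0.375); P(X ≤ 2) = Σ C(11,k) p^k (1−p)^(11−k) over k:
  k=0: C(11,0)·0.375^0·0.625^11 = 0.005684
  k=1: C(11,1)·0.375^1·0.625^10 = 0.037517
  k=2: C(11,2)·0.375^2·0.625^9 = 0.112550
Total = 0.155751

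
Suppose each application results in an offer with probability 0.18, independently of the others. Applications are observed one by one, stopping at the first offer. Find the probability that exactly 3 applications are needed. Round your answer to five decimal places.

0.12103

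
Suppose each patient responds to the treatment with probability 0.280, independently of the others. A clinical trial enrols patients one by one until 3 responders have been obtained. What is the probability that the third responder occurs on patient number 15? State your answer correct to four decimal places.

0.0388

Y = trial on which the third success occurs; negative binomial, r=3, p=0.28.
P(Y=15) = C(14,2) · p^3 · (1−p)^12
= 91 · 0.021952 · 0.019408 = 0.038771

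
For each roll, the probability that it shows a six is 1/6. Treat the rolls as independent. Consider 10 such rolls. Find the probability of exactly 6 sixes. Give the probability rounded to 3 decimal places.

0.002

X ~ Binomial(n=10, p=0.166667).
P(X=6) = C(10,6) · p^6 · (1−p)^4
= 210 · 2.1433e-05 · 0.48225 = 0.00217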